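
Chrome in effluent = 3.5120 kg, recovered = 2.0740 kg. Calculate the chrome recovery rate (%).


Formula: Recovery = recovered / input * 100
Substituting: Recovery = 2.0740 / 3.5120 * 100
Result: 59.0547 %


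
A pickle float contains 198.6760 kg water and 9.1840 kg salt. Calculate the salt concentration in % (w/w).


Formula: Conc = salt / (water + salt) * 100
Substituting: Conc = 9.1840 / (198.6760 + 9.1840) * 100
Result: 4.4184 %


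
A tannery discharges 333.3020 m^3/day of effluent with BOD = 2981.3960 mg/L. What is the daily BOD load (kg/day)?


Formula: BOD_load = volume * conc / 1000
Substituting: BOD_load = 333.3020 * 2981.3960 / 1000
Result: 993.7052 kg/day


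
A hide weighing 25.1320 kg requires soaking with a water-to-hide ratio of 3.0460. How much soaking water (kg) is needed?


Formula: Water = hide_weight * ratio
Substituting: Water = 25.1320 * 3.0460
Result: 76.5521 kg


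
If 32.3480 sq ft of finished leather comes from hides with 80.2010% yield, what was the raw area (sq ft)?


Formula: raw = finished * 100 / yield
Substituting: raw = 32.3480 * 100 / 80.2010
Result: 40.3337 sq ft


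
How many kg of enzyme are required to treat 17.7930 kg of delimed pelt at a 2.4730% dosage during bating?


Formula: Enzyme = substrate * pct / 100
Substituting: Enzyme = 17.7930 * 2.4730 / 100
Result: 0.4400 kg


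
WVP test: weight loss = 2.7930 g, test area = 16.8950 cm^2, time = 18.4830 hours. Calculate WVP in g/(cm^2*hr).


Formula: WVP = loss / (area * time)
Substituting: WVP = 2.7930 / (16.8950 * 18.4830)
Result: 0.00894417 g/(cm^2*hr)


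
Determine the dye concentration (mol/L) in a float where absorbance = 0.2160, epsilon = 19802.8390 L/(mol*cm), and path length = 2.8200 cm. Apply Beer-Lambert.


Formula: c = A / (epsilon * l)
Substituting: c = 0.2160 / (19802.8390 * 2.8200)
Result: 3.8679e-06 mol/L


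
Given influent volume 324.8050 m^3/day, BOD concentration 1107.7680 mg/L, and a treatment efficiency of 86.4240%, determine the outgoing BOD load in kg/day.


Load_in = volume * conc / 1000 = 324.8050 * 1107.7680 / 1000 = 359.8086 kg/day
Removed = Load_in * eff / 100 = 359.8086 * 86.4240 / 100 = 310.9610 kg/day
Load_out = Load_in - Removed = 359.8086 - 310.9610 = 48.8476 kg/day


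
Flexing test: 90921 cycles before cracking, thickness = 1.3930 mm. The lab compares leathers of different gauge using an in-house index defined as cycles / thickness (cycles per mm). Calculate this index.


Formula: Index = cycles / thickness
Substituting: Index = 90921 / 1.3930
Result: 65269.9210 cycles/mm


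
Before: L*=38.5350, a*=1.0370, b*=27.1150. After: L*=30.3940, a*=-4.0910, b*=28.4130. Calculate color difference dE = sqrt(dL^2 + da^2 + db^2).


dL = -8.1410, da = -5.1280, db = 1.2980
dE = sqrt((-8.1410)^2 + (-5.1280)^2 + 1.2980^2) = 9.7086


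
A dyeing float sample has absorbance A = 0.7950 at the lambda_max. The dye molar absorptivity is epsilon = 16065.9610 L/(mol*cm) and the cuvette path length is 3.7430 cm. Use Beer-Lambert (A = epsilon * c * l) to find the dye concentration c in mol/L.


Formula: c = A / (epsilon * l)
Substituting: c = 0.7950 / (16065.9610 * 3.7430)
Result: 1.3220e-05 mol/L


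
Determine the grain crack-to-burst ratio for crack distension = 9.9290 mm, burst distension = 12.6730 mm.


Formula: Ratio = crack / burst
Substituting: Ratio = 9.9290 / 12.6730
Result: 0.7835


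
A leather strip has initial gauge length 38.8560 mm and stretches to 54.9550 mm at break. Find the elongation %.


Formula: Elongation = (Lf - L0) / L0 * 100
Substituting: Elongation = (54.9550 - 38.8560) / 38.8560 * 100
Result: 41.4325 %


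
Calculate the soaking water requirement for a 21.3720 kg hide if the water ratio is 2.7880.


Formula: Water = hide_weight * ratio
Substituting: Water = 21.3720 * 2.7880
Result: 59.5851 kg


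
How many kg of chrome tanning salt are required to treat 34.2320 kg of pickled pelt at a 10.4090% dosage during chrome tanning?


Formula: Chrome = substrate * pct / 100
Substituting: Chrome = 34.2320 * 10.4090 / 100
Result: 3.5632 kg


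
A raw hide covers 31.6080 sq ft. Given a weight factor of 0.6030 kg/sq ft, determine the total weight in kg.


Formula: Weight = area * weight_per_sqft
Substituting: Weight = 31.6080 * 0.6030
Result: 19.0596 kg


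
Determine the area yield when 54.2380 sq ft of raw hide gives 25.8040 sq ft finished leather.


Formula: Yield = finished / raw * 100
Substituting: Yield = 25.8040 / 54.2380 * 100
Result: 47.5755 %


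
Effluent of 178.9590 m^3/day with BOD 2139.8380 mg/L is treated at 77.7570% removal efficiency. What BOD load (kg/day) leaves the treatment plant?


Load_in = volume * conc / 1000 = 178.9590 * 2139.8380 / 1000 = 382.9433 kg/day
Removed = Load_in * eff / 100 = 382.9433 * 77.7570 / 100 = 297.7652 kg/day
Load_out = Load_in - Removed = 382.9433 - 297.7652 = 85.1781 kg/day


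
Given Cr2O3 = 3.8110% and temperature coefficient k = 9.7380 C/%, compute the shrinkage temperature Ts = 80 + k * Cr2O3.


Formula: Ts = 80 + k * Cr2O3
Substituting: Ts = 80 + 9.7380 * 3.8110
Result: 117.1115 C


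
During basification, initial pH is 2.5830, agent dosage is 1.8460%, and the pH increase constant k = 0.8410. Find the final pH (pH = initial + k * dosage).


Formula: pH_final = pH_initial + k * base_pct
Substituting: pH_final = 2.5830 + 0.8410 * 1.8460
Result: 4.1355


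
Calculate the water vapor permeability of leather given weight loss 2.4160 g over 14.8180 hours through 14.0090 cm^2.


Formula: WVP = loss / (area * time)
Substituting: WVP = 2.4160 / (14.0090 * 14.8180)
Result: 0.0116386 g/(cm^2*hr)


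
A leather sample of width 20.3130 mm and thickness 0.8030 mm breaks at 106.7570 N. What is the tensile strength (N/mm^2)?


Formula: TS = force / (width * thickness)
Substituting: TS = 106.7570 / (20.3130 * 0.8030)
Result: 6.5450 N/mm^2


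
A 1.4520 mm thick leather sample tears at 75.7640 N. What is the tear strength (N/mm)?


Formula: Tear strength = force / thickness
Substituting: Tear strength = 75.7640 / 1.4520
Result: 52.1791 N/mm


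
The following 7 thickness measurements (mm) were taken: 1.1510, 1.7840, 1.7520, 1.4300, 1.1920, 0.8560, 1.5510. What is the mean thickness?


Formula: Average = sum / n
Substituting: Average = 9.7160 / 7
Result: 1.3880 mm


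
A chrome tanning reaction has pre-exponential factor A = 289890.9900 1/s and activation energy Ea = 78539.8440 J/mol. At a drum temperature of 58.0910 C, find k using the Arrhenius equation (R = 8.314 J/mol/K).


T_K = T_C + 273.15 = 58.0910 + 273.15 = 331.2410 K
exponent = -Ea / (R * T_K) = -78539.8440 / (8.314 * 331.2410) = -28.5191
k = A * exp(exponent) = 289890.9900 * exp(-28.5191) = 1.1927e-07 1/s


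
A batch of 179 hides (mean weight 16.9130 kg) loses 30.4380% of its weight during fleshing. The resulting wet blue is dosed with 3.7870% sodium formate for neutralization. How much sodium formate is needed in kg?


Total_raw = N * avg_wt = 179 * 16.9130 = 3027.4270 kg
Substrate = Total_raw * (1 - loss/100) = 3027.4270 * (1 - 30.4380/100) = 2105.9388 kg
Neutralizer = Substrate * pct / 100 = 2105.9388 * 3.7870 / 100 = 79.7519 kg


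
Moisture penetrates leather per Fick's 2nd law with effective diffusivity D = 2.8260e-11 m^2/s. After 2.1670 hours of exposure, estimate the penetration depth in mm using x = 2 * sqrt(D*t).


t = 2.1670 hr * 3600 = 7801.2000 s
D * t = 2.8260e-11 * 7801.2000 = 2.2046e-07
x = 2 * sqrt(D*t) = 2 * sqrt(2.2046e-07) = 9.3907e-04 m = 0.9391 mm


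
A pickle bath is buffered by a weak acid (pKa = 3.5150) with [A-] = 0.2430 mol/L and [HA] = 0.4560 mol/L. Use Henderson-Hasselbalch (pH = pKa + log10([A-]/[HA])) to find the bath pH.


ratio = [A-] / [HA] = 0.2430 / 0.4560 = 0.5329
log10(ratio) = -0.2734
pH = pKa + log10(ratio) = 3.5150 - 0.2734 = 3.2416


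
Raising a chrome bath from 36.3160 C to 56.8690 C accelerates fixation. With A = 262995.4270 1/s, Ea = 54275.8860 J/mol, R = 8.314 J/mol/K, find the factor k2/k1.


T1 = 36.3160 + 273.15 = 309.4660 K; T2 = 56.8690 + 273.15 = 330.0190 K
k1 = A * exp(-Ea/(R*T1)) = 262995.4270 * exp(-54275.8860/(8.314*309.4660)) = 1.8131e-04 1/s
k2 = A * exp(-Ea/(R*T2)) = 262995.4270 * exp(-54275.8860/(8.314*330.0190)) = 6.7449e-04 1/s
k2/k1 = 6.7449e-04 / 1.8131e-04 = 3.7202


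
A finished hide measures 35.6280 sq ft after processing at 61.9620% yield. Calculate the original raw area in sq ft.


Formula: raw = finished * 100 / yield
Substituting: raw = 35.6280 * 100 / 61.9620
Result: 57.4998 sq ft


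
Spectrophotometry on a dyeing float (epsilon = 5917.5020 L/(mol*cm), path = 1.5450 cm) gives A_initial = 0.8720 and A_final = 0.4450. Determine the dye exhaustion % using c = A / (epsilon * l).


c_initial = A_i / (epsilon * l) = 0.8720 / (5917.5020 * 1.5450) = 9.5378e-05 mol/L
c_final = A_f / (epsilon * l) = 0.4450 / (5917.5020 * 1.5450) = 4.8674e-05 mol/L
Exhaustion = (c_initial - c_final) / c_initial * 100 = (9.5378e-05 - 4.8674e-05) / 9.5378e-05 * 100 = 48.9679 %


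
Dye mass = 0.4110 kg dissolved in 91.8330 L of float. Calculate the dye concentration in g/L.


Formula: Conc = dye_mass(kg) / volume(L) * 1000
Substituting: Conc = 0.4110 / 91.8330 * 1000
Result: 4.4755 g/L


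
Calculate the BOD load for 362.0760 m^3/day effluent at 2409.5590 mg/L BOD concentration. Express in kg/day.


Formula: BOD_load = volume * conc / 1000
Substituting: BOD_load = 362.0760 * 2409.5590 / 1000
Result: 872.4435 kg/day


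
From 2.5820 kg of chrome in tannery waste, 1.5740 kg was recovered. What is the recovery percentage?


Formula: Recovery = recovered / input * 100
Substituting: Recovery = 1.5740 / 2.5820 * 100
Result: 60.9605 %


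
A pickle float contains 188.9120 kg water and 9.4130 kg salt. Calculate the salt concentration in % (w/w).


Formula: Conc = salt / (water + salt) * 100
Substituting: Conc = 9.4130 / (188.9120 + 9.4130) * 100
Result: 4.7462 %


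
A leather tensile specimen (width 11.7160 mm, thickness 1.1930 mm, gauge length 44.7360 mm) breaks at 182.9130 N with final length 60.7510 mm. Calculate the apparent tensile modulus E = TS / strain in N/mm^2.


TS = F / (w * t) = 182.9130 / (11.7160 * 1.1930) = 13.0865 N/mm^2
strain = (Lf - L0) / L0 = (60.7510 - 44.7360) / 44.7360 = 0.3580
E = TS / strain = 13.0865 / 0.3580 = 36.5557 N/mm^2


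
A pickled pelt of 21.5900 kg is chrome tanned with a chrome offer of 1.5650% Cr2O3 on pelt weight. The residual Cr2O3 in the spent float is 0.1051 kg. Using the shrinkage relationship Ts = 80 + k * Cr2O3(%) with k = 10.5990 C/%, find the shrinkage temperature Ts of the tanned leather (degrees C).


Offered = pelt * offer_pct / 100 = 21.5900 * 1.5650 / 100 = 0.3379 kg
Uptake = offered - residual = 0.3379 - 0.1051 = 0.2328 kg
Cr2O3% on pelt = uptake / pelt * 100 = 0.2328 / 21.5900 * 100 = 1.0782 %
Ts = 80 + k * Cr2O3% = 80 + 10.5990 * 1.0782 = 91.4278 C


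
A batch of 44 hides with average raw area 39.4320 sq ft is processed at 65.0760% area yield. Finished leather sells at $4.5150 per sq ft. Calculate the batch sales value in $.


Raw_total = N * avg_area = 44 * 39.4320 = 1735.0080 sq ft
Finished = Raw_total * yield / 100 = 1735.0080 * 65.0760 / 100 = 1129.0738 sq ft
Value = Finished * price = 1129.0738 * 4.5150 = 5097.7682 $


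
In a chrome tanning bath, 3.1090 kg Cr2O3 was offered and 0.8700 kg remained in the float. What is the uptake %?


Formula: Uptake = (offered - residual) / offered * 100
Substituting: Uptake = (3.1090 - 0.8700) / 3.1090 * 100
Result: 72.0167 %


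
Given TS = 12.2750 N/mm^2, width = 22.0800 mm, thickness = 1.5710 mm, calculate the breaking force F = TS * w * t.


Formula: F = TS * w * t
Substituting: F = 12.2750 * 22.0800 * 1.5710
Result: 425.7913 N


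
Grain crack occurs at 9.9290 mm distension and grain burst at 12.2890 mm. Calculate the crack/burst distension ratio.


Formula: Ratio = crack / burst
Substituting: Ratio = 9.9290 / 12.2890
Result: 0.8080


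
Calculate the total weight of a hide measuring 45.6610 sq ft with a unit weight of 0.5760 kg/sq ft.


Formula: Weight = area * weight_per_sqft
Substituting: Weight = 45.6610 * 0.5760
Result: 26.3007 kg


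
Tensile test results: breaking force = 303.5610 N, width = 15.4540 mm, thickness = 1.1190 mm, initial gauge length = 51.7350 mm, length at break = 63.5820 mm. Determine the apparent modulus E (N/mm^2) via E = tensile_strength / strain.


TS = F / (w * t) = 303.5610 / (15.4540 * 1.1190) = 17.5540 N/mm^2
strain = (Lf - L0) / L0 = (63.5820 - 51.7350) / 51.7350 = 0.2290
E = TS / strain = 17.5540 / 0.2290 = 76.6569 N/mm^2


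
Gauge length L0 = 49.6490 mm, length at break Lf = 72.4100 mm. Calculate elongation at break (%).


Formula: Elongation = (Lf - L0) / L0 * 100
Substituting: Elongation = (72.4100 - 49.6490) / 49.6490 * 100
Result: 45.8438 %


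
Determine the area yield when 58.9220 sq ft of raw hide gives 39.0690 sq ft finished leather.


Formula: Yield = finished / raw * 100
Substituting: Yield = 39.0690 / 58.9220 * 100
Result: 66.3063 %


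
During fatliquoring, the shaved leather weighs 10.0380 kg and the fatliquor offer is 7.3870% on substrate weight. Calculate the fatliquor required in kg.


Formula: Fat = substrate * pct / 100
Substituting: Fat = 10.0380 * 7.3870 / 100
Result: 0.7415 kg


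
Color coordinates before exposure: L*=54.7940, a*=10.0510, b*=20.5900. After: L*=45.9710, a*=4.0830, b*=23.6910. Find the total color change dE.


dL = -8.8230, da = -5.9680, db = 3.1010
dE = sqrt((-8.8230)^2 + (-5.9680)^2 + 3.1010^2) = 11.0941


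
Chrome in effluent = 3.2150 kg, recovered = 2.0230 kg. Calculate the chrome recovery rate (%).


Formula: Recovery = recovered / input * 100
Substituting: Recovery = 2.0230 / 3.2150 * 100
Result: 62.9238 %


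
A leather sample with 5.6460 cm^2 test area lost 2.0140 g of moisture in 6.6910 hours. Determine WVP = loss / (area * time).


Formula: WVP = loss / (area * time)
Substituting: WVP = 2.0140 / (5.6460 * 6.6910)
Result: 0.0533123 g/(cm^2*hr)


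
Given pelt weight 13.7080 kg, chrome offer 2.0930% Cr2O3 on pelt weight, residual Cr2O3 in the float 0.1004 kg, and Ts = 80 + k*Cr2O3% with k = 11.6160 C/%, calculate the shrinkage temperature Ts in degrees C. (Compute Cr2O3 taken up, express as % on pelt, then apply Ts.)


Offered = pelt * offer_pct / 100 = 13.7080 * 2.0930 / 100 = 0.2869 kg
Uptake = offered - residual = 0.2869 - 0.1004 = 0.1865 kg
Cr2O3% on pelt = uptake / pelt * 100 = 0.1865 / 13.7080 * 100 = 1.3606 %
Ts = 80 + k * Cr2O3% = 80 + 11.6160 * 1.3606 = 95.8045 C


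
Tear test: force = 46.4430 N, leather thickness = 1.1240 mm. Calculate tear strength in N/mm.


Formula: Tear strength = force / thickness
Substituting: Tear strength = 46.4430 / 1.1240
Result: 41.3194 N/mm


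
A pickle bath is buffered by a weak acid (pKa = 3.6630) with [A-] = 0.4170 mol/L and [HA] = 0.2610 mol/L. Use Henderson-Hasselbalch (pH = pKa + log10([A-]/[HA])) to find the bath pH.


ratio = [A-] / [HA] = 0.4170 / 0.2610 = 1.5977
log10(ratio) = 0.2035
pH = pKa + log10(ratio) = 3.6630 + 0.2035 = 3.8665


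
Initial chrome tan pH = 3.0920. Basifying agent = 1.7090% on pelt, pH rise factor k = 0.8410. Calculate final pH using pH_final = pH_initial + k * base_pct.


Formula: pH_final = pH_initial + k * base_pct
Substituting: pH_final = 3.0920 + 0.8410 * 1.7090
Result: 4.5293


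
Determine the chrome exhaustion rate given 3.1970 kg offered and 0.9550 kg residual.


Formula: Uptake = (offered - residual) / offered * 100
Substituting: Uptake = (3.1970 - 0.9550) / 3.1970 * 100
Result: 70.1282 %


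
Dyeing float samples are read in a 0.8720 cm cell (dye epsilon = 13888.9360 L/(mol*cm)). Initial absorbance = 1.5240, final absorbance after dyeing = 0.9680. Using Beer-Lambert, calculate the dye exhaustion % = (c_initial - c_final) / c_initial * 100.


c_initial = A_i / (epsilon * l) = 1.5240 / (13888.9360 * 0.8720) = 1.2583e-04 mol/L
c_final = A_f / (epsilon * l) = 0.9680 / (13888.9360 * 0.8720) = 7.9926e-05 mol/L
Exhaustion = (c_initial - c_final) / c_initial * 100 = (1.2583e-04 - 7.9926e-05) / 1.2583e-04 * 100 = 36.4829 %


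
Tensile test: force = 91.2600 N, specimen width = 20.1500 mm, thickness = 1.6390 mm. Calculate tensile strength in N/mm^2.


Formula: TS = force / (width * thickness)
Substituting: TS = 91.2600 / (20.1500 * 1.6390)
Result: 2.7633 N/mm^2


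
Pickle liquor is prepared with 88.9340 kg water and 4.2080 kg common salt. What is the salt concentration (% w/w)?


Formula: Conc = salt / (water + salt) * 100
Substituting: Conc = 4.2080 / (88.9340 + 4.2080) * 100
Result: 4.5178 %


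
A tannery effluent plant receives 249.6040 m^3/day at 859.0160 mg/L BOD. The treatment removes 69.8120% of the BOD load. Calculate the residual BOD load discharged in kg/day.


Load_in = volume * conc / 1000 = 249.6040 * 859.0160 / 1000 = 214.4138 kg/day
Removed = Load_in * eff / 100 = 214.4138 * 69.8120 / 100 = 149.6866 kg/day
Load_out = Load_in - Removed = 214.4138 - 149.6866 = 64.7272 kg/day


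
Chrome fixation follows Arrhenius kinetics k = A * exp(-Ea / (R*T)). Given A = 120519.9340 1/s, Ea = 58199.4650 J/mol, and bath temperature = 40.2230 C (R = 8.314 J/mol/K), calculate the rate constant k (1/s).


T_K = T_C + 273.15 = 40.2230 + 273.15 = 313.3730 K
exponent = -Ea / (R * T_K) = -58199.4650 / (8.314 * 313.3730) = -22.3382
k = A * exp(exponent) = 120519.9340 * exp(-22.3382) = 2.3973e-05 1/s


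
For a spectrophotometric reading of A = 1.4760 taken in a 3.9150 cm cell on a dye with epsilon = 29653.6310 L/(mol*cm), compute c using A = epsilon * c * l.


Formula: c = A / (epsilon * l)
Substituting: c = 1.4760 / (29653.6310 * 3.9150)
Result: 1.2714e-05 mol/L


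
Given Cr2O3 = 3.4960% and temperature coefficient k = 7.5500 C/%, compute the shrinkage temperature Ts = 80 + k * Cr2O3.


Formula: Ts = 80 + k * Cr2O3
Substituting: Ts = 80 + 7.5500 * 3.4960
Result: 106.3948 C


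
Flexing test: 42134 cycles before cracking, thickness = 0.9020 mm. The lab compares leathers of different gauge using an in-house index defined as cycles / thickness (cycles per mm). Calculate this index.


Formula: Index = cycles / thickness
Substituting: Index = 42134 / 0.9020
Result: 46711.7517 cycles/mm


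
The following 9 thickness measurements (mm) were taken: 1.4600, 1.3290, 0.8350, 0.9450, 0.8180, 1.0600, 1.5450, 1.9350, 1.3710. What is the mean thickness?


Formula: Average = sum / n
Substituting: Average = 11.2980 / 9
Result: 1.2553 mm


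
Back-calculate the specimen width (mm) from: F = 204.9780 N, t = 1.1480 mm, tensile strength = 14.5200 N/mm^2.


Formula: w = F / (TS * t)
Substituting: w = 204.9780 / (14.5200 * 1.1480)
Result: 12.2970 mm


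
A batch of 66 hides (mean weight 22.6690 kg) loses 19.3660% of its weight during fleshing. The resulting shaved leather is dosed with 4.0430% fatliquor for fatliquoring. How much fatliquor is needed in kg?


Total_raw = N * avg_wt = 66 * 22.6690 = 1496.1540 kg
Substrate = Total_raw * (1 - loss/100) = 1496.1540 * (1 - 19.3660/100) = 1206.4088 kg
Fat = Substrate * pct / 100 = 1206.4088 * 4.0430 / 100 = 48.7751 kg


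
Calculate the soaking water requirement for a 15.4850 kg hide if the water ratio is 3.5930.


Formula: Water = hide_weight * ratio
Substituting: Water = 15.4850 * 3.5930
Result: 55.6376 kg


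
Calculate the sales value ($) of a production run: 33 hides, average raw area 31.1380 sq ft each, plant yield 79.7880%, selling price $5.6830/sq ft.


Raw_total = N * avg_area = 33 * 31.1380 = 1027.5540 sq ft
Finished = Raw_total * yield / 100 = 1027.5540 * 79.7880 / 100 = 819.8648 sq ft
Value = Finished * price = 819.8648 * 5.6830 = 4659.2916 $


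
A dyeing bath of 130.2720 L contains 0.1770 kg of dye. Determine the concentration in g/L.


Formula: Conc = dye_mass(kg) / volume(L) * 1000
Substituting: Conc = 0.1770 / 130.2720 * 1000
Result: 1.3587 g/L


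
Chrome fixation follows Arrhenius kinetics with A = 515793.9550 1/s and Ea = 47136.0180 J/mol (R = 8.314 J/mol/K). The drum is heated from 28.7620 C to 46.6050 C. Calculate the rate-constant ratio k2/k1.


T1 = 28.7620 + 273.15 = 301.9120 K; T2 = 46.6050 + 273.15 = 319.7550 K
k1 = A * exp(-Ea/(R*T1)) = 515793.9550 * exp(-47136.0180/(8.314*301.9120)) = 0.00360618 1/s
k2 = A * exp(-Ea/(R*T2)) = 515793.9550 * exp(-47136.0180/(8.314*319.7550)) = 0.0102834 1/s
k2/k1 = 0.0102834 / 0.00360618 = 2.8516


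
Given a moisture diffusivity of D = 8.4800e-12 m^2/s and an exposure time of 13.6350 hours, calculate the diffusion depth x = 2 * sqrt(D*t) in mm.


t = 13.6350 hr * 3600 = 49086.0000 s
D * t = 8.4800e-12 * 49086.0000 = 4.1625e-07
x = 2 * sqrt(D*t) = 2 * sqrt(4.1625e-07) = 0.00129035 m = 1.2903 mm


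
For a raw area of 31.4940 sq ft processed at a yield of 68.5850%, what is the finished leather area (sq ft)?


Formula: finished = raw * yield / 100
Substituting: finished = 31.4940 * 68.5850 / 100
Result: 21.6002 sq ft


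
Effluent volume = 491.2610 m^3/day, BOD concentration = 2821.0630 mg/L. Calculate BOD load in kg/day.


Formula: BOD_load = volume * conc / 1000
Substituting: BOD_load = 491.2610 * 2821.0630 / 1000
Result: 1385.8782 kg/day


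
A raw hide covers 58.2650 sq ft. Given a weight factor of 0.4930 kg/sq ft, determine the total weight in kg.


Formula: Weight = area * weight_per_sqft
Substituting: Weight = 58.2650 * 0.4930
Result: 28.7246 kg


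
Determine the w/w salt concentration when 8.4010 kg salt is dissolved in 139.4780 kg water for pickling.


Formula: Conc = salt / (water + salt) * 100
Substituting: Conc = 8.4010 / (139.4780 + 8.4010) * 100
Result: 5.6810 %


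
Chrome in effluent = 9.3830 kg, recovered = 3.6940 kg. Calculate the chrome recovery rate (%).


Formula: Recovery = recovered / input * 100
Substituting: Recovery = 3.6940 / 9.3830 * 100
Result: 39.3691 %


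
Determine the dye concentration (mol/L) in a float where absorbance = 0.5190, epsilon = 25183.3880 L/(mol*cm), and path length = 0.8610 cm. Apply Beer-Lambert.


Formula: c = A / (epsilon * l)
Substituting: c = 0.5190 / (25183.3880 * 0.8610)
Result: 2.3936e-05 mol/L


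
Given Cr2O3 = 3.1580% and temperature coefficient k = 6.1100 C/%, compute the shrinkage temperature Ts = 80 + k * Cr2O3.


Formula: Ts = 80 + k * Cr2O3
Substituting: Ts = 80 + 6.1100 * 3.1580
Result: 99.2954 C


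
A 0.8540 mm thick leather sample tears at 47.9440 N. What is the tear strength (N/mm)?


Formula: Tear strength = force / thickness
Substituting: Tear strength = 47.9440 / 0.8540
Result: 56.1405 N/mm


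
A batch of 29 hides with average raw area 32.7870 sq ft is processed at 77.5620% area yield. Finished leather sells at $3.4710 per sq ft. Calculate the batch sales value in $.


Raw_total = N * avg_area = 29 * 32.7870 = 950.8230 sq ft
Finished = Raw_total * yield / 100 = 950.8230 * 77.5620 / 100 = 737.4773 sq ft
Value = Finished * price = 737.4773 * 3.4710 = 2559.7838 $


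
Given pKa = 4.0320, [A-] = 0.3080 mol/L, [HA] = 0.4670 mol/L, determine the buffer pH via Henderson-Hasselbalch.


ratio = [A-] / [HA] = 0.3080 / 0.4670 = 0.6595
log10(ratio) = -0.1808
pH = pKa + log10(ratio) = 4.0320 - 0.1808 = 3.8512


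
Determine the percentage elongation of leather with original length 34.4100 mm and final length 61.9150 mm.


Formula: Elongation = (Lf - L0) / L0 * 100
Substituting: Elongation = (61.9150 - 34.4100) / 34.4100 * 100
Result: 79.9332 %


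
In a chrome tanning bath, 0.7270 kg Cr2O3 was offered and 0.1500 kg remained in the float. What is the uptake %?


Formula: Uptake = (offered - residual) / offered * 100
Substituting: Uptake = (0.7270 - 0.1500) / 0.7270 * 100
Result: 79.3673 %


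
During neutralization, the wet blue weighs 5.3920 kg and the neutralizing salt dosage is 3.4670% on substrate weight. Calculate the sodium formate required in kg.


Formula: Neutralizer = substrate * pct / 100
Substituting: Neutralizer = 5.3920 * 3.4670 / 100
Result: 0.1869 kg


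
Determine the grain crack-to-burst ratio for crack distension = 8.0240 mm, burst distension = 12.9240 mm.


Formula: Ratio = crack / burst
Substituting: Ratio = 8.0240 / 12.9240
Result: 0.6209


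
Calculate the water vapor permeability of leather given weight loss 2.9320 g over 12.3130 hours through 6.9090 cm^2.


Formula: WVP = loss / (area * time)
Substituting: WVP = 2.9320 / (6.9090 * 12.3130)
Result: 0.0344655 g/(cm^2*hr)


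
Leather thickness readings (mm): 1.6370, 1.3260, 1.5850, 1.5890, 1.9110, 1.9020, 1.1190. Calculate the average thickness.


Formula: Average = sum / n
Substituting: Average = 11.0690 / 7
Result: 1.5813 mm


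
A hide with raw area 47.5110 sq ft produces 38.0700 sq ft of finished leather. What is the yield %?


Formula: Yield = finished / raw * 100
Substituting: Yield = 38.0700 / 47.5110 * 100
Result: 80.1288 %


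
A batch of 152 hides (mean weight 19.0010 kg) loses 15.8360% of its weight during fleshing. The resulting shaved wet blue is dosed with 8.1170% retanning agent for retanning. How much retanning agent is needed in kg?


Total_raw = N * avg_wt = 152 * 19.0010 = 2888.1520 kg
Substrate = Total_raw * (1 - loss/100) = 2888.1520 * (1 - 15.8360/100) = 2430.7842 kg
Retan = Substrate * pct / 100 = 2430.7842 * 8.1170 / 100 = 197.3068 kg


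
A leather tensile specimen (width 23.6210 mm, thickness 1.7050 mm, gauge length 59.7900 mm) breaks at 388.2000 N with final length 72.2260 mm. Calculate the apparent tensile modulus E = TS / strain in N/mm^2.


TS = F / (w * t) = 388.2000 / (23.6210 * 1.7050) = 9.6390 N/mm^2
strain = (Lf - L0) / L0 = (72.2260 - 59.7900) / 59.7900 = 0.2080
E = TS / strain = 9.6390 / 0.2080 = 46.3426 N/mm^2


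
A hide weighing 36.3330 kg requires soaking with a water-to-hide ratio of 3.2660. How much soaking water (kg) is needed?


Formula: Water = hide_weight * ratio
Substituting: Water = 36.3330 * 3.2660
Result: 118.6636 kg


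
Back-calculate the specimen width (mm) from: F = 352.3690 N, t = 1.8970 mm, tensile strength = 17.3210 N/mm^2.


Formula: w = F / (TS * t)
Substituting: w = 352.3690 / (17.3210 * 1.8970)
Result: 10.7240 mm


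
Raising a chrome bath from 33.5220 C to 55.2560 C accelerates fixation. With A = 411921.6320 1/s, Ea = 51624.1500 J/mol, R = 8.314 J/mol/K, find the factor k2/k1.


T1 = 33.5220 + 273.15 = 306.6720 K; T2 = 55.2560 + 273.15 = 328.4060 K
k1 = A * exp(-Ea/(R*T1)) = 411921.6320 * exp(-51624.1500/(8.314*306.6720)) = 6.6296e-04 1/s
k2 = A * exp(-Ea/(R*T2)) = 411921.6320 * exp(-51624.1500/(8.314*328.4060)) = 0.00253183 1/s
k2/k1 = 0.00253183 / 6.6296e-04 = 3.8190


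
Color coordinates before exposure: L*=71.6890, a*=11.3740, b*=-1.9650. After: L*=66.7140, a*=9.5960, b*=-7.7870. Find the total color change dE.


dL = -4.9750, da = -1.7780, db = -5.8220
dE = sqrt((-4.9750)^2 + (-1.7780)^2 + (-5.8220)^2) = 7.8618


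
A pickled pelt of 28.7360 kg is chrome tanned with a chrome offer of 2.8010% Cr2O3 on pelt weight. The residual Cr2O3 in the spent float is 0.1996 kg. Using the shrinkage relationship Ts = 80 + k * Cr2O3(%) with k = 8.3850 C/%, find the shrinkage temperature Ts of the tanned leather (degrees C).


Offered = pelt * offer_pct / 100 = 28.7360 * 2.8010 / 100 = 0.8049 kg
Uptake = offered - residual = 0.8049 - 0.1996 = 0.6053 kg
Cr2O3% on pelt = uptake / pelt * 100 = 0.6053 / 28.7360 * 100 = 2.1064 %
Ts = 80 + k * Cr2O3% = 80 + 8.3850 * 2.1064 = 97.6622 C


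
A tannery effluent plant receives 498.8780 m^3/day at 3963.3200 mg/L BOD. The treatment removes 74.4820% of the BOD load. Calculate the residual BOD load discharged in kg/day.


Load_in = volume * conc / 1000 = 498.8780 * 3963.3200 / 1000 = 1977.2132 kg/day
Removed = Load_in * eff / 100 = 1977.2132 * 74.4820 / 100 = 1472.6679 kg/day
Load_out = Load_in - Removed = 1977.2132 - 1472.6679 = 504.5453 kg/day


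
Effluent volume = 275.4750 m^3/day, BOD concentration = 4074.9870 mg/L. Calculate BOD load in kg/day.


Formula: BOD_load = volume * conc / 1000
Substituting: BOD_load = 275.4750 * 4074.9870 / 1000
Result: 1122.5570 kg/day


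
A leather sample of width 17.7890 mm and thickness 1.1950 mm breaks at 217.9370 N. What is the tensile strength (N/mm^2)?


Formula: TS = force / (width * thickness)
Substituting: TS = 217.9370 / (17.7890 * 1.1950)
Result: 10.2521 N/mm^2


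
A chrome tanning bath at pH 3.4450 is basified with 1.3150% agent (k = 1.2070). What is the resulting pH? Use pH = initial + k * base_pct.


Formula: pH_final = pH_initial + k * base_pct
Substituting: pH_final = 3.4450 + 1.2070 * 1.3150
Result: 5.0322


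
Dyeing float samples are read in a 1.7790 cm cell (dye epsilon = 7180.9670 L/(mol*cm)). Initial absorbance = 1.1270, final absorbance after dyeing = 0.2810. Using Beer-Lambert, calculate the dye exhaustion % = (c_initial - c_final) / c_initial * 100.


c_initial = A_i / (epsilon * l) = 1.1270 / (7180.9670 * 1.7790) = 8.8220e-05 mol/L
c_final = A_f / (epsilon * l) = 0.2810 / (7180.9670 * 1.7790) = 2.1996e-05 mol/L
Exhaustion = (c_initial - c_final) / c_initial * 100 = (8.8220e-05 - 2.1996e-05) / 8.8220e-05 * 100 = 75.0665 %


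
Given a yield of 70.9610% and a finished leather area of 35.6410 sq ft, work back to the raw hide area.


Formula: raw = finished * 100 / yield
Substituting: raw = 35.6410 * 100 / 70.9610
Result: 50.2262 sq ft


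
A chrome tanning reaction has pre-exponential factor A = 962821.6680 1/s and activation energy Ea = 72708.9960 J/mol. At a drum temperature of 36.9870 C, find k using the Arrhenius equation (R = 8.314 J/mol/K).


T_K = T_C + 273.15 = 36.9870 + 273.15 = 310.1370 K
exponent = -Ea / (R * T_K) = -72708.9960 / (8.314 * 310.1370) = -28.1984
k = A * exp(exponent) = 962821.6680 * exp(-28.1984) = 5.4593e-07 1/s


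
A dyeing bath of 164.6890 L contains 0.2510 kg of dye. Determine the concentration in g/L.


Formula: Conc = dye_mass(kg) / volume(L) * 1000
Substituting: Conc = 0.2510 / 164.6890 * 1000
Result: 1.5241 g/L


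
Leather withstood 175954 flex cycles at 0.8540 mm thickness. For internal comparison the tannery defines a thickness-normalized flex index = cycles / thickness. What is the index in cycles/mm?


Formula: Index = cycles / thickness
Substituting: Index = 175954 / 0.8540
Result: 206035.1288 cycles/mm


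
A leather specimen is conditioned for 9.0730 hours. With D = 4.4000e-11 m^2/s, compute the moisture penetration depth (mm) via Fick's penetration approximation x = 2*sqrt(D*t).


t = 9.0730 hr * 3600 = 32662.8000 s
D * t = 4.4000e-11 * 32662.8000 = 1.4372e-06
x = 2 * sqrt(D*t) = 2 * sqrt(1.4372e-06) = 0.00239763 m = 2.3976 mm


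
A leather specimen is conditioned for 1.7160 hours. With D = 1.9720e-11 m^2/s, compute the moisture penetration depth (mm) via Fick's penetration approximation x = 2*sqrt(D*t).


t = 1.7160 hr * 3600 = 6177.6000 s
D * t = 1.9720e-11 * 6177.6000 = 1.2182e-07
x = 2 * sqrt(D*t) = 2 * sqrt(1.2182e-07) = 6.9806e-04 m = 0.6981 mm


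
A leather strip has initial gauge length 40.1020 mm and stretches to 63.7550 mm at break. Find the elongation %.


Formula: Elongation = (Lf - L0) / L0 * 100
Substituting: Elongation = (63.7550 - 40.1020) / 40.1020 * 100
Result: 58.9821 %


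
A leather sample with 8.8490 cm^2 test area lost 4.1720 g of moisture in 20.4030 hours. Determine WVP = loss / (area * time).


Formula: WVP = loss / (area * time)
Substituting: WVP = 4.1720 / (8.8490 * 20.4030)
Result: 0.0231077 g/(cm^2*hr)


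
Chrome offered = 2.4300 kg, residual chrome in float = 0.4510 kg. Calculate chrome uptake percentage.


Formula: Uptake = (offered - residual) / offered * 100
Substituting: Uptake = (2.4300 - 0.4510) / 2.4300 * 100
Result: 81.4403 %


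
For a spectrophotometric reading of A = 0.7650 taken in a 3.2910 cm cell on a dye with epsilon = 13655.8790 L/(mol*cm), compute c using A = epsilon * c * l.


Formula: c = A / (epsilon * l)
Substituting: c = 0.7650 / (13655.8790 * 3.2910)
Result: 1.7022e-05 mol/L


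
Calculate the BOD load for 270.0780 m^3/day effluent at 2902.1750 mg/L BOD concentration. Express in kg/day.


Formula: BOD_load = volume * conc / 1000
Substituting: BOD_load = 270.0780 * 2902.1750 / 1000
Result: 783.8136 kg/day


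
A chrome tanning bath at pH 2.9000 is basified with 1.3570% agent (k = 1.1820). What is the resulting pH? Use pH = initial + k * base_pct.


Formula: pH_final = pH_initial + k * base_pct
Substituting: pH_final = 2.9000 + 1.1820 * 1.3570
Result: 4.5040


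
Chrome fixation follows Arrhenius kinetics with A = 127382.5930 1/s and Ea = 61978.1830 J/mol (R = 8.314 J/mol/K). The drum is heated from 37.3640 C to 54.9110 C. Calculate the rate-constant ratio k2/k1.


T1 = 37.3640 + 273.15 = 310.5140 K; T2 = 54.9110 + 273.15 = 328.0610 K
k1 = A * exp(-Ea/(R*T1)) = 127382.5930 * exp(-61978.1830/(8.314*310.5140)) = 4.7727e-06 1/s
k2 = A * exp(-Ea/(R*T2)) = 127382.5930 * exp(-61978.1830/(8.314*328.0610)) = 1.7236e-05 1/s
k2/k1 = 1.7236e-05 / 4.7727e-06 = 3.6114


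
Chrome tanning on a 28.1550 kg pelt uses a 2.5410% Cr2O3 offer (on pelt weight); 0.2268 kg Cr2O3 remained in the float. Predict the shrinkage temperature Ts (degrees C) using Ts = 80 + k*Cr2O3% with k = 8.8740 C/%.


Offered = pelt * offer_pct / 100 = 28.1550 * 2.5410 / 100 = 0.7154 kg
Uptake = offered - residual = 0.7154 - 0.2268 = 0.4886 kg
Cr2O3% on pelt = uptake / pelt * 100 = 0.4886 / 28.1550 * 100 = 1.7355 %
Ts = 80 + k * Cr2O3% = 80 + 8.8740 * 1.7355 = 95.4005 C


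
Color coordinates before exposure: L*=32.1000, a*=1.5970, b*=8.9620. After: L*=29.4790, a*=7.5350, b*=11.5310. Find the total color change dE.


dL = -2.6210, da = 5.9380, db = 2.5690
dE = sqrt((-2.6210)^2 + 5.9380^2 + 2.5690^2) = 6.9806


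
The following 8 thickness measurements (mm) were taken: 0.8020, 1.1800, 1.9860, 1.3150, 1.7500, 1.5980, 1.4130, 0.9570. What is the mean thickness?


Formula: Average = sum / n
Substituting: Average = 11.0010 / 8
Result: 1.3751 mm


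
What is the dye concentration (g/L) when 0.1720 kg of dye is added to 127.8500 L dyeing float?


Formula: Conc = dye_mass(kg) / volume(L) * 1000
Substituting: Conc = 0.1720 / 127.8500 * 1000
Result: 1.3453 g/L


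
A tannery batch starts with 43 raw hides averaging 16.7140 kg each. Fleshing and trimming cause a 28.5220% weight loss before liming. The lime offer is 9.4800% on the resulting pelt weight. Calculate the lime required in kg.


Total_raw = N * avg_wt = 43 * 16.7140 = 718.7020 kg
Substrate = Total_raw * (1 - loss/100) = 718.7020 * (1 - 28.5220/100) = 513.7138 kg
Lime = Substrate * pct / 100 = 513.7138 * 9.4800 / 100 = 48.7001 kg


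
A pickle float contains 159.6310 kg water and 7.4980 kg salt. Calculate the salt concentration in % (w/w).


Formula: Conc = salt / (water + salt) * 100
Substituting: Conc = 7.4980 / (159.6310 + 7.4980) * 100
Result: 4.4864 %


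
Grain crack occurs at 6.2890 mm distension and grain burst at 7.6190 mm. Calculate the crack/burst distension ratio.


Formula: Ratio = crack / burst
Substituting: Ratio = 6.2890 / 7.6190
Result: 0.8254


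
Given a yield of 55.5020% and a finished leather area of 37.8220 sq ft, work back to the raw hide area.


Formula: raw = finished * 100 / yield
Substituting: raw = 37.8220 * 100 / 55.5020
Result: 68.1453 sq ft


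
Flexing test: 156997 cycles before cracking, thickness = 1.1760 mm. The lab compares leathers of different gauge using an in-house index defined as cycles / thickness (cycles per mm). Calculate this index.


Formula: Index = cycles / thickness
Substituting: Index = 156997 / 1.1760
Result: 133500.8503 cycles/mm


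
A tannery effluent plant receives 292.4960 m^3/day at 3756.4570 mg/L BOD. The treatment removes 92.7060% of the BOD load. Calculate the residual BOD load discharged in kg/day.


Load_in = volume * conc / 1000 = 292.4960 * 3756.4570 / 1000 = 1098.7486 kg/day
Removed = Load_in * eff / 100 = 1098.7486 * 92.7060 / 100 = 1018.6059 kg/day
Load_out = Load_in - Removed = 1098.7486 - 1018.6059 = 80.1427 kg/day


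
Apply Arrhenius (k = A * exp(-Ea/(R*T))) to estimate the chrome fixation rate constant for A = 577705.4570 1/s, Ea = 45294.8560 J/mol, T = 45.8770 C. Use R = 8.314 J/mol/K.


T_K = T_C + 273.15 = 45.8770 + 273.15 = 319.0270 K
exponent = -Ea / (R * T_K) = -45294.8560 / (8.314 * 319.0270) = -17.0770
k = A * exp(exponent) = 577705.4570 * exp(-17.0770) = 0.0221443 1/s


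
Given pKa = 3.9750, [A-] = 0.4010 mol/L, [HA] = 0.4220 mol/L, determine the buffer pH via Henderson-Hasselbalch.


ratio = [A-] / [HA] = 0.4010 / 0.4220 = 0.9502
log10(ratio) = -0.0221681
pH = pKa + log10(ratio) = 3.9750 - 0.0221681 = 3.9528


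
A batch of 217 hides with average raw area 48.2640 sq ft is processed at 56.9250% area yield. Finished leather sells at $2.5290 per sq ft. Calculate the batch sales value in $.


Raw_total = N * avg_area = 217 * 48.2640 = 10473.2880 sq ft
Finished = Raw_total * yield / 100 = 10473.2880 * 56.9250 / 100 = 5961.9192 sq ft
Value = Finished * price = 5961.9192 * 2.5290 = 15077.6936 $


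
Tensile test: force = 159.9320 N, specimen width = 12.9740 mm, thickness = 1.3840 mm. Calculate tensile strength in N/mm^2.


Formula: TS = force / (width * thickness)
Substituting: TS = 159.9320 / (12.9740 * 1.3840)
Result: 8.9069 N/mm^2


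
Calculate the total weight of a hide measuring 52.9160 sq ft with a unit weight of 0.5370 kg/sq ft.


Formula: Weight = area * weight_per_sqft
Substituting: Weight = 52.9160 * 0.5370
Result: 28.4159 kg


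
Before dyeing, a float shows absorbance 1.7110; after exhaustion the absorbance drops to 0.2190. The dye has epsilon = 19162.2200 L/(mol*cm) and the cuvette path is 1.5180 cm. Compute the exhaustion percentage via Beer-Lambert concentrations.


c_initial = A_i / (epsilon * l) = 1.7110 / (19162.2200 * 1.5180) = 5.8821e-05 mol/L
c_final = A_f / (epsilon * l) = 0.2190 / (19162.2200 * 1.5180) = 7.5288e-06 mol/L
Exhaustion = (c_initial - c_final) / c_initial * 100 = (5.8821e-05 - 7.5288e-06) / 5.8821e-05 * 100 = 87.2005 %


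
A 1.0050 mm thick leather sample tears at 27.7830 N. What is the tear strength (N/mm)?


Formula: Tear strength = force / thickness
Substituting: Tear strength = 27.7830 / 1.0050
Result: 27.6448 N/mm


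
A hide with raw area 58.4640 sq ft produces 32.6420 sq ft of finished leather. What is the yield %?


Formula: Yield = finished / raw * 100
Substituting: Yield = 32.6420 / 58.4640 * 100
Result: 55.8326 %


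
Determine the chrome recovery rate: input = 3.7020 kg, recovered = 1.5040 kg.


Formula: Recovery = recovered / input * 100
Substituting: Recovery = 1.5040 / 3.7020 * 100
Result: 40.6267 %


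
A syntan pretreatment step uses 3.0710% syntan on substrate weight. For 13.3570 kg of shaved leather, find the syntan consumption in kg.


Formula: Syntan = substrate * pct / 100
Substituting: Syntan = 13.3570 * 3.0710 / 100
Result: 0.4102 kg


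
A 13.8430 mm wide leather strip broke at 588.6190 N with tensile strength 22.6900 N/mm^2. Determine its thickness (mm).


Formula: t = F / (TS * w)
Substituting: t = 588.6190 / (22.6900 * 13.8430)
Result: 1.8740 mm


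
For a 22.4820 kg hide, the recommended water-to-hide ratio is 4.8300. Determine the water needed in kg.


Formula: Water = hide_weight * ratio
Substituting: Water = 22.4820 * 4.8300
Result: 108.5881 kg


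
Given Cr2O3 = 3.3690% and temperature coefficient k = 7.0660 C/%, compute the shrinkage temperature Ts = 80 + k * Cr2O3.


Formula: Ts = 80 + k * Cr2O3
Substituting: Ts = 80 + 7.0660 * 3.3690
Result: 103.8054 C


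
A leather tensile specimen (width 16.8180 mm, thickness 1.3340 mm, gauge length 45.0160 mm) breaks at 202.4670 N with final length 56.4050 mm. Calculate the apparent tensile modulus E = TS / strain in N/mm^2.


TS = F / (w * t) = 202.4670 / (16.8180 * 1.3340) = 9.0245 N/mm^2
strain = (Lf - L0) / L0 = (56.4050 - 45.0160) / 45.0160 = 0.2530
E = TS / strain = 9.0245 / 0.2530 = 35.6702 N/mm^2
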